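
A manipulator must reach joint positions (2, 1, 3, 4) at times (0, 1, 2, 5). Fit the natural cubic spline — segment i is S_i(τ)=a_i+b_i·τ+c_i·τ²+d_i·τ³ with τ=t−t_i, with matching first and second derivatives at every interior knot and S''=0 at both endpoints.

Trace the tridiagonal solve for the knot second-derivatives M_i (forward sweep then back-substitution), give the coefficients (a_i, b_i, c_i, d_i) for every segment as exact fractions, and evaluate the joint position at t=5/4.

  seg 0: a=2 b=-170/93 c=0 d=77/93
  seg 1: a=1 b=61/93 c=77/31 d=-106/93
  seg 2: a=3 b=205/93 c=-29/31 d=29/279
S(5/4) = 1291/992

Δ: Δ0=-1, Δ1=2, Δ2=1/3
row 1: diag=4, rhs=18; c'=1/4, d'=9/2
row 2: denom=8−1·1/4=31/4; d'=(-10−1·9/2)/(31/4)=-58/31
back: M2=-58/31
back: M1=9/2−1/4·-58/31=154/31
M: M0=0, M1=154/31, M2=-58/31, M3=0
seg 0: a=2, c=M0/2=0, d=(M1−M0)/(6·1)=77/93, b=Δ0−h0·(2M0+M1)/6=-170/93
seg 1: a=1, c=M1/2=77/31, d=(M2−M1)/(6·1)=-106/93, b=Δ1−h1·(2M1+M2)/6=61/93
seg 2: a=3, c=M2/2=-29/31, d=(M3−M2)/(6·3)=29/279, b=Δ2−h2·(2M2+M3)/6=205/93
t_q=5/4 → seg 1, τ=1/4; S=1+61/93·τ+77/31·τ²+-106/93·τ³=1291/992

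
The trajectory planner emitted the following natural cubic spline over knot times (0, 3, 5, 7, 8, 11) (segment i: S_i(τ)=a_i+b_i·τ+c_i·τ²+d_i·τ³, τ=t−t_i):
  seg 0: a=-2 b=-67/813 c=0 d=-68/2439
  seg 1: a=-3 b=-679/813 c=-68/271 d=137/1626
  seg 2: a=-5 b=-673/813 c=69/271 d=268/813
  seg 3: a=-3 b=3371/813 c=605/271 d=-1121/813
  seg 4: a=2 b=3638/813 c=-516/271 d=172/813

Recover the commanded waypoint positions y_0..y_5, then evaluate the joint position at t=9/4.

y_0 = S_0(0) = a_0 = -2
y_1 = S_1(0) = a_1 = -3
y_2 = S_2(0) = a_2 = -5
y_3 = S_3(0) = a_3 = -3
y_4 = S_4(0) = a_4 = 2
y_5 = S_4(3) = 4
t_q=9/4 is in segment 0 (τ=9/4); S_0(τ)=-10853/4336

y_0=-2 y_1=-3 y_2=-5 y_3=-3 y_4=2 y_5=4
S(9/4) = -10853/4336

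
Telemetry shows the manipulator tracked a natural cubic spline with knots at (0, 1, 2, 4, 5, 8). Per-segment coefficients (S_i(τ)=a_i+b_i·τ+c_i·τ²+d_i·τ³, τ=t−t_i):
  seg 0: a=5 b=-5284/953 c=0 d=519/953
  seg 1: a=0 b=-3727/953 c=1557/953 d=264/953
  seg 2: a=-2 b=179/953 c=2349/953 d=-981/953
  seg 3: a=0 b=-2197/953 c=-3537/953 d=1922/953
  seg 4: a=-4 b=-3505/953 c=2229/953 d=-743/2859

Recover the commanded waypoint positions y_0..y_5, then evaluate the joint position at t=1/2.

y_0 = S_0(0) = a_0 = 5
y_1 = S_1(0) = a_1 = 0
y_2 = S_2(0) = a_2 = -2
y_3 = S_3(0) = a_3 = 0
y_4 = S_4(0) = a_4 = -4
y_5 = S_4(3) = -1
t_q=1/2 is in segment 0 (τ=1/2); S_0(τ)=17503/7624

y_0=5 y_1=0 y_2=-2 y_3=0 y_4=-4 y_5=-1
S(1/2) = 17503/7624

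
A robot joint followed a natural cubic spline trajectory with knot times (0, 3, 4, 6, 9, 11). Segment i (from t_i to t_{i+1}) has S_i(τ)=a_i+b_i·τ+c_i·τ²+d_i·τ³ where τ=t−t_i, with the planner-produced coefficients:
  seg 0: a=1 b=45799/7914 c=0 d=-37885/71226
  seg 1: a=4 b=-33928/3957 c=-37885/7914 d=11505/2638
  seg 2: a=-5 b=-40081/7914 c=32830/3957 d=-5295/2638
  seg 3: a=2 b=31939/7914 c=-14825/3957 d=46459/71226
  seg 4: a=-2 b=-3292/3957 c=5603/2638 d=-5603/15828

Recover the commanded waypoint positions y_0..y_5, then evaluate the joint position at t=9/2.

y_0 = S_0(0) = a_0 = 1
y_1 = S_1(0) = a_1 = 4
y_2 = S_2(0) = a_2 = -5
y_3 = S_3(0) = a_3 = 2
y_4 = S_4(0) = a_4 = -2
y_5 = S_4(2) = 2
t_q=9/2 is in segment 2 (τ=1/2); S_2(τ)=-120483/21104

y_0=1 y_1=4 y_2=-5 y_3=2 y_4=-2 y_5=2
S(9/2) = -120483/21104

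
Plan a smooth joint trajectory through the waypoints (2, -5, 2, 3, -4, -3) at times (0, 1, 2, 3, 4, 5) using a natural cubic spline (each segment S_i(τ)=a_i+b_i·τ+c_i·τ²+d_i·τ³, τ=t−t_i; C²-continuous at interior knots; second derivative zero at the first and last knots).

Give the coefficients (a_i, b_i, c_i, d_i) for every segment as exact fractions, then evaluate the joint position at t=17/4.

Δ: Δ0=-7, Δ1=7, Δ2=1, Δ3=-7, Δ4=1
row 1: diag=4, rhs=84; c'=1/4, d'=21
row 2: denom=4−1·1/4=15/4; d'=(-36−1·21)/(15/4)=-76/5
row 3: denom=4−1·4/15=56/15; d'=(-48−1·-76/5)/(56/15)=-123/14
row 4: denom=4−1·15/56=209/56; d'=(48−1·-123/14)/(209/56)=3180/209
back: M4=3180/209
back: M3=-123/14−15/56·3180/209=-2688/209
back: M2=-76/5−4/15·-2688/209=-2460/209
back: M1=21−1/4·-2460/209=5004/209
M: M0=0, M1=5004/209, M2=-2460/209, M3=-2688/209, M4=3180/209, M5=0
seg 0: a=2, c=M0/2=0, d=(M1−M0)/(6·1)=834/209, b=Δ0−h0·(2M0+M1)/6=-2297/209
seg 1: a=-5, c=M1/2=2502/209, d=(M2−M1)/(6·1)=-1244/209, b=Δ1−h1·(2M1+M2)/6=205/209
seg 2: a=2, c=M2/2=-1230/209, d=(M3−M2)/(6·1)=-2/11, b=Δ2−h2·(2M2+M3)/6=1477/209
seg 3: a=3, c=M3/2=-1344/209, d=(M4−M3)/(6·1)=978/209, b=Δ3−h3·(2M3+M4)/6=-1097/209
seg 4: a=-4, c=M4/2=1590/209, d=(M5−M4)/(6·1)=-530/209, b=Δ4−h4·(2M4+M5)/6=-851/209
t_q=17/4 → seg 4, τ=1/4; S=-4+-851/209·τ+1590/209·τ²+-530/209·τ³=-30645/6688

  seg 0: a=2 b=-2297/209 c=0 d=834/209
  seg 1: a=-5 b=205/209 c=2502/209 d=-1244/209
  seg 2: a=2 b=1477/209 c=-1230/209 d=-2/11
  seg 3: a=3 b=-1097/209 c=-1344/209 d=978/209
  seg 4: a=-4 b=-851/209 c=1590/209 d=-530/209
S(17/4) = -30645/6688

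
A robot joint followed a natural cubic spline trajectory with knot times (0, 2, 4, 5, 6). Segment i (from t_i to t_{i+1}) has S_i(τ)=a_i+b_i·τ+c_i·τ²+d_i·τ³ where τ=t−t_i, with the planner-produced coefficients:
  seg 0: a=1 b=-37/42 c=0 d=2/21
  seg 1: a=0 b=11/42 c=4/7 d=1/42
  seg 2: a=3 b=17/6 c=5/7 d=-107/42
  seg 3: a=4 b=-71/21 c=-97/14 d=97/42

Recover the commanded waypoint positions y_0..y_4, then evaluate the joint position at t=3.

y_0 = S_0(0) = a_0 = 1
y_1 = S_1(0) = a_1 = 0
y_2 = S_2(0) = a_2 = 3
y_3 = S_3(0) = a_3 = 4
y_4 = S_3(1) = -4
t_q=3 is in segment 1 (τ=1); S_1(τ)=6/7

y_0=1 y_1=0 y_2=3 y_3=4 y_4=-4
S(3) = 6/7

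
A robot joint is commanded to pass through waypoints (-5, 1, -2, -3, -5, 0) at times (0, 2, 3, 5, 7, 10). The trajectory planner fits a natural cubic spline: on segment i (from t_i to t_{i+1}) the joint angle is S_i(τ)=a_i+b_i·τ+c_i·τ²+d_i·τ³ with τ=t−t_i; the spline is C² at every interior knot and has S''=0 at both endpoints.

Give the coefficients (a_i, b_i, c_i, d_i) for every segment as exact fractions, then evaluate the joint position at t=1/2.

  seg 0: a=-5 b=1901/363 c=0 d=-203/363
  seg 1: a=1 b=-535/363 c=-406/121 d=664/363
  seg 2: a=-2 b=-89/33 c=258/121 d=-1501/2904
  seg 3: a=-3 b=-269/726 c=-469/484 d=475/1452
  seg 4: a=-5 b=-233/726 c=481/484 d=-481/4356
S(1/2) = -2373/968

Δ: Δ0=3, Δ1=-3, Δ2=-1/2, Δ3=-1, Δ4=5/3
row 1: diag=6, rhs=-36; c'=1/6, d'=-6
row 2: denom=6−1·1/6=35/6; d'=(15−1·-6)/(35/6)=18/5
row 3: denom=8−2·12/35=256/35; d'=(-3−2·18/5)/(256/35)=-357/256
row 4: denom=10−2·35/128=605/64; d'=(16−2·-357/256)/(605/64)=481/242
back: M4=481/242
back: M3=-357/256−35/128·481/242=-469/242
back: M2=18/5−12/35·-469/242=516/121
back: M1=-6−1/6·516/121=-812/121
M: M0=0, M1=-812/121, M2=516/121, M3=-469/242, M4=481/242, M5=0
seg 0: a=-5, c=M0/2=0, d=(M1−M0)/(6·2)=-203/363, b=Δ0−h0·(2M0+M1)/6=1901/363
seg 1: a=1, c=M1/2=-406/121, d=(M2−M1)/(6·1)=664/363, b=Δ1−h1·(2M1+M2)/6=-535/363
seg 2: a=-2, c=M2/2=258/121, d=(M3−M2)/(6·2)=-1501/2904, b=Δ2−h2·(2M2+M3)/6=-89/33
seg 3: a=-3, c=M3/2=-469/484, d=(M4−M3)/(6·2)=475/1452, b=Δ3−h3·(2M3+M4)/6=-269/726
seg 4: a=-5, c=M4/2=481/484, d=(M5−M4)/(6·3)=-481/4356, b=Δ4−h4·(2M4+M5)/6=-233/726
t_q=1/2 → seg 0, τ=1/2; S=-5+1901/363·τ+0·τ²+-203/363·τ³=-2373/968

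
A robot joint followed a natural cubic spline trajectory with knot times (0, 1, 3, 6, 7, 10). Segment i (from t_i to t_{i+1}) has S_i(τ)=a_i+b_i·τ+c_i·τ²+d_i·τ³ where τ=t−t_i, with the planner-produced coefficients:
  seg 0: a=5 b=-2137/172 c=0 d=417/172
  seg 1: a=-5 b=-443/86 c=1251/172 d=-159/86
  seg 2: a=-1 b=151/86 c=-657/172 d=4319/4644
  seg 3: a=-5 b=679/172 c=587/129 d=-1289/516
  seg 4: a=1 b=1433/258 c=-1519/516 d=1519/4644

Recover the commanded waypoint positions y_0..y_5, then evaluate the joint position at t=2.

y_0=5 y_1=-5 y_2=-1 y_3=-5 y_4=1 y_5=0
S(2) = -813/172

y_0 = S_0(0) = a_0 = 5
y_1 = S_1(0) = a_1 = -5
y_2 = S_2(0) = a_2 = -1
y_3 = S_3(0) = a_3 = -5
y_4 = S_4(0) = a_4 = 1
y_5 = S_4(3) = 0
t_q=2 is in segment 1 (τ=1); S_1(τ)=-813/172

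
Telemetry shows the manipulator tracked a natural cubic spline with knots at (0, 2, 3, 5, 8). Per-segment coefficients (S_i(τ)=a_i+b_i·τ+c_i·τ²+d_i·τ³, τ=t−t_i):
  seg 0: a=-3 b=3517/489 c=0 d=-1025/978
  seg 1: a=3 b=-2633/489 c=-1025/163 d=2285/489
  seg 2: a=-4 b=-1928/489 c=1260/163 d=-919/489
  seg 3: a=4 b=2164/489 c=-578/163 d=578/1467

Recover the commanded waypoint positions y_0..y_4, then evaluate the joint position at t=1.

y_0=-3 y_1=3 y_2=-4 y_3=4 y_4=-4
S(1) = 1025/326

y_0 = S_0(0) = a_0 = -3
y_1 = S_1(0) = a_1 = 3
y_2 = S_2(0) = a_2 = -4
y_3 = S_3(0) = a_3 = 4
y_4 = S_3(3) = -4
t_q=1 is in segment 0 (τ=1); S_0(τ)=1025/326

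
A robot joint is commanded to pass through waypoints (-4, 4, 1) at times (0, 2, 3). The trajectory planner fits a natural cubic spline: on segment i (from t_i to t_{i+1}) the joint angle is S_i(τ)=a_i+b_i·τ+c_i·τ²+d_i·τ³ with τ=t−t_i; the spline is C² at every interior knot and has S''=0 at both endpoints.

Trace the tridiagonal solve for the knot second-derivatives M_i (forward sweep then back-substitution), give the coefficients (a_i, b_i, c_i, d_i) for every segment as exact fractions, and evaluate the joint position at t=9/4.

  seg 0: a=-4 b=19/3 c=0 d=-7/12
  seg 1: a=4 b=-2/3 c=-7/2 d=7/6
S(9/4) = 465/128

Δ: Δ0=4, Δ1=-3
row 1: diag=6, rhs=-42; c'=1/6, d'=-7
back: M1=-7
M: M0=0, M1=-7, M2=0
seg 0: a=-4, c=M0/2=0, d=(M1−M0)/(6·2)=-7/12, b=Δ0−h0·(2M0+M1)/6=19/3
seg 1: a=4, c=M1/2=-7/2, d=(M2−M1)/(6·1)=7/6, b=Δ1−h1·(2M1+M2)/6=-2/3
t_q=9/4 → seg 1, τ=1/4; S=4+-2/3·τ+-7/2·τ²+7/6·τ³=465/128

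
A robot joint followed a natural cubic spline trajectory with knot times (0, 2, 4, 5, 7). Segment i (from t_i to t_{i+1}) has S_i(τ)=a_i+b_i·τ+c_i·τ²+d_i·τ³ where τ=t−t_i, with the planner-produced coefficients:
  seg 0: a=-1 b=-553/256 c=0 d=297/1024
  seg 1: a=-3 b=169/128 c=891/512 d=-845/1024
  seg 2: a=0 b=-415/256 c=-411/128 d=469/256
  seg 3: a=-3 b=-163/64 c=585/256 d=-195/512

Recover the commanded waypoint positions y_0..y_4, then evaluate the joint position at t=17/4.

y_0 = S_0(0) = a_0 = -1
y_1 = S_1(0) = a_1 = -3
y_2 = S_2(0) = a_2 = 0
y_3 = S_3(0) = a_3 = -3
y_4 = S_3(2) = -2
t_q=17/4 is in segment 2 (τ=1/4); S_2(τ)=-9459/16384

y_0=-1 y_1=-3 y_2=0 y_3=-3 y_4=-2
S(17/4) = -9459/16384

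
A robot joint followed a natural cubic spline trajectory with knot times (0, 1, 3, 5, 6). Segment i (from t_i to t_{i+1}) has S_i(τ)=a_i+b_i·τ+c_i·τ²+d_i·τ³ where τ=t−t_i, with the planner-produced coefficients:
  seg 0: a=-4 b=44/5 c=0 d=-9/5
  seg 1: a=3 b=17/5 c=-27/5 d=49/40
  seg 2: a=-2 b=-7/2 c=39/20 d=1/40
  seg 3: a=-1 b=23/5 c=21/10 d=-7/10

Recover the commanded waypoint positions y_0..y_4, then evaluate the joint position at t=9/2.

y_0=-4 y_1=3 y_2=-2 y_3=-1 y_4=5
S(9/2) = -889/320

y_0 = S_0(0) = a_0 = -4
y_1 = S_1(0) = a_1 = 3
y_2 = S_2(0) = a_2 = -2
y_3 = S_3(0) = a_3 = -1
y_4 = S_3(1) = 5
t_q=9/2 is in segment 2 (τ=3/2); S_2(τ)=-889/320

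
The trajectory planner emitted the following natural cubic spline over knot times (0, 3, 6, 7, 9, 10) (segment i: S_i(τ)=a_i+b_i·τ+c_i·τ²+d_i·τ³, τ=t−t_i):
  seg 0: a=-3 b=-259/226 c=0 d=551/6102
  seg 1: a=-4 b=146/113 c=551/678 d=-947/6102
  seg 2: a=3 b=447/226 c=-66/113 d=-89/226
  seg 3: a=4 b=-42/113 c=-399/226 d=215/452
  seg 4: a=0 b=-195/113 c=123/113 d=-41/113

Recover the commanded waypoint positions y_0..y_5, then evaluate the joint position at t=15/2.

y_0 = S_0(0) = a_0 = -3
y_1 = S_1(0) = a_1 = -4
y_2 = S_2(0) = a_2 = 3
y_3 = S_3(0) = a_3 = 4
y_4 = S_4(0) = a_4 = 0
y_5 = S_4(1) = -1
t_q=15/2 is in segment 3 (τ=1/2); S_3(τ)=12411/3616

y_0=-3 y_1=-4 y_2=3 y_3=4 y_4=0 y_5=-1
S(15/2) = 12411/3616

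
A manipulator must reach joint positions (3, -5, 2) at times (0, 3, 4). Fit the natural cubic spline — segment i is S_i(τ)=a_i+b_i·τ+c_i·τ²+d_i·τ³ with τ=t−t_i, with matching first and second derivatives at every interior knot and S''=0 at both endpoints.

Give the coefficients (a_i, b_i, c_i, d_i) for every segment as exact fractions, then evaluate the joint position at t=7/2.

  seg 0: a=3 b=-151/24 c=0 d=29/72
  seg 1: a=-5 b=55/12 c=29/8 d=-29/24
S(7/2) = -125/64

Δ: Δ0=-8/3, Δ1=7
row 1: diag=8, rhs=58; c'=1/8, d'=29/4
back: M1=29/4
M: M0=0, M1=29/4, M2=0
seg 0: a=3, c=M0/2=0, d=(M1−M0)/(6·3)=29/72, b=Δ0−h0·(2M0+M1)/6=-151/24
seg 1: a=-5, c=M1/2=29/8, d=(M2−M1)/(6·1)=-29/24, b=Δ1−h1·(2M1+M2)/6=55/12
t_q=7/2 → seg 1, τ=1/2; S=-5+55/12·τ+29/8·τ²+-29/24·τ³=-125/64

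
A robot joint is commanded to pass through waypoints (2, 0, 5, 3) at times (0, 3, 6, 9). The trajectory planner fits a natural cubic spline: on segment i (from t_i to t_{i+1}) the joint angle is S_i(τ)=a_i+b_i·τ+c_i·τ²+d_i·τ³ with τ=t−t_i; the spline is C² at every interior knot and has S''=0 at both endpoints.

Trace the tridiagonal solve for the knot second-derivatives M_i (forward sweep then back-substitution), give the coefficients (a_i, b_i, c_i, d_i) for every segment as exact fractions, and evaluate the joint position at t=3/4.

Δ: Δ0=-2/3, Δ1=5/3, Δ2=-2/3
row 1: diag=12, rhs=14; c'=1/4, d'=7/6
row 2: denom=12−3·1/4=45/4; d'=(-14−3·7/6)/(45/4)=-14/9
back: M2=-14/9
back: M1=7/6−1/4·-14/9=14/9
M: M0=0, M1=14/9, M2=-14/9, M3=0
seg 0: a=2, c=M0/2=0, d=(M1−M0)/(6·3)=7/81, b=Δ0−h0·(2M0+M1)/6=-13/9
seg 1: a=0, c=M1/2=7/9, d=(M2−M1)/(6·3)=-14/81, b=Δ1−h1·(2M1+M2)/6=8/9
seg 2: a=5, c=M2/2=-7/9, d=(M3−M2)/(6·3)=7/81, b=Δ2−h2·(2M2+M3)/6=8/9
t_q=3/4 → seg 0, τ=3/4; S=2+-13/9·τ+0·τ²+7/81·τ³=61/64

  seg 0: a=2 b=-13/9 c=0 d=7/81
  seg 1: a=0 b=8/9 c=7/9 d=-14/81
  seg 2: a=5 b=8/9 c=-7/9 d=7/81
S(3/4) = 61/64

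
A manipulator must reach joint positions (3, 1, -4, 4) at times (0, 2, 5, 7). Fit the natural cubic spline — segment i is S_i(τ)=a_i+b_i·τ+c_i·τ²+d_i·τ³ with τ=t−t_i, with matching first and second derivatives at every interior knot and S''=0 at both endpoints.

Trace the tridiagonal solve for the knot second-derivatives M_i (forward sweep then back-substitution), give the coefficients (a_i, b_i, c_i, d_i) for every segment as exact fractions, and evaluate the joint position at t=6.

  seg 0: a=3 b=-131/273 c=0 d=-71/546
  seg 1: a=1 b=-557/273 c=-71/91 d=19/63
  seg 2: a=-4 b=388/273 c=176/91 d=-88/273
S(6) = -88/91

Δ: Δ0=-1, Δ1=-5/3, Δ2=4
row 1: diag=10, rhs=-4; c'=3/10, d'=-2/5
row 2: denom=10−3·3/10=91/10; d'=(34−3·-2/5)/(91/10)=352/91
back: M2=352/91
back: M1=-2/5−3/10·352/91=-142/91
M: M0=0, M1=-142/91, M2=352/91, M3=0
seg 0: a=3, c=M0/2=0, d=(M1−M0)/(6·2)=-71/546, b=Δ0−h0·(2M0+M1)/6=-131/273
seg 1: a=1, c=M1/2=-71/91, d=(M2−M1)/(6·3)=19/63, b=Δ1−h1·(2M1+M2)/6=-557/273
seg 2: a=-4, c=M2/2=176/91, d=(M3−M2)/(6·2)=-88/273, b=Δ2−h2·(2M2+M3)/6=388/273
t_q=6 → seg 2, τ=1; S=-4+388/273·τ+176/91·τ²+-88/273·τ³=-88/91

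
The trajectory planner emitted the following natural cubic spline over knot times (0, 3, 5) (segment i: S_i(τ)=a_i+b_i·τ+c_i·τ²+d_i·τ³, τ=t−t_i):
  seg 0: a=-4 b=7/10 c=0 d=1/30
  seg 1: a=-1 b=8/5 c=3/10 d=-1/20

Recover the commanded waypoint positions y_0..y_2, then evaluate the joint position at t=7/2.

y_0=-4 y_1=-1 y_2=3
S(7/2) = -21/160

y_0 = S_0(0) = a_0 = -4
y_1 = S_1(0) = a_1 = -1
y_2 = S_1(2) = 3
t_q=7/2 is in segment 1 (τ=1/2); S_1(τ)=-21/160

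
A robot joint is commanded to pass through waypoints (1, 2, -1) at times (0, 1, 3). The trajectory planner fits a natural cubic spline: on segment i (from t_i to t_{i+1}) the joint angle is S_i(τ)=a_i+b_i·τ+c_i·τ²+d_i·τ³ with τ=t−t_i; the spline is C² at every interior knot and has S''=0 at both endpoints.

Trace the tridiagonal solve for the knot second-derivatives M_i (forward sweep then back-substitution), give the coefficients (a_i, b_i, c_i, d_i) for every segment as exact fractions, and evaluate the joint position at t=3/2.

Δ: Δ0=1, Δ1=-3/2
row 1: diag=6, rhs=-15; c'=1/3, d'=-5/2
back: M1=-5/2
M: M0=0, M1=-5/2, M2=0
seg 0: a=1, c=M0/2=0, d=(M1−M0)/(6·1)=-5/12, b=Δ0−h0·(2M0+M1)/6=17/12
seg 1: a=2, c=M1/2=-5/4, d=(M2−M1)/(6·2)=5/24, b=Δ1−h1·(2M1+M2)/6=1/6
t_q=3/2 → seg 1, τ=1/2; S=2+1/6·τ+-5/4·τ²+5/24·τ³=115/64

  seg 0: a=1 b=17/12 c=0 d=-5/12
  seg 1: a=2 b=1/6 c=-5/4 d=5/24
S(3/2) = 115/64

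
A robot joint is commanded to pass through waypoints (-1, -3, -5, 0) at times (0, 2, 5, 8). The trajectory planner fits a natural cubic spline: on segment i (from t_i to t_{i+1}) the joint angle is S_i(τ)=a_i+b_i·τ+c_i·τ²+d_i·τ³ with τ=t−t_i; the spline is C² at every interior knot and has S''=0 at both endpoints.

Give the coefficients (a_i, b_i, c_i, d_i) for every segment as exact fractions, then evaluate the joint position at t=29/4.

Δ: Δ0=-1, Δ1=-2/3, Δ2=5/3
row 1: diag=10, rhs=2; c'=3/10, d'=1/5
row 2: denom=12−3·3/10=111/10; d'=(14−3·1/5)/(111/10)=134/111
back: M2=134/111
back: M1=1/5−3/10·134/111=-6/37
M: M0=0, M1=-6/37, M2=134/111, M3=0
seg 0: a=-1, c=M0/2=0, d=(M1−M0)/(6·2)=-1/74, b=Δ0−h0·(2M0+M1)/6=-35/37
seg 1: a=-3, c=M1/2=-3/37, d=(M2−M1)/(6·3)=76/999, b=Δ1−h1·(2M1+M2)/6=-41/37
seg 2: a=-5, c=M2/2=67/111, d=(M3−M2)/(6·3)=-67/999, b=Δ2−h2·(2M2+M3)/6=17/37
t_q=29/4 → seg 2, τ=9/4; S=-5+17/37·τ+67/111·τ²+-67/999·τ³=-3965/2368

  seg 0: a=-1 b=-35/37 c=0 d=-1/74
  seg 1: a=-3 b=-41/37 c=-3/37 d=76/999
  seg 2: a=-5 b=17/37 c=67/111 d=-67/999
S(29/4) = -3965/2368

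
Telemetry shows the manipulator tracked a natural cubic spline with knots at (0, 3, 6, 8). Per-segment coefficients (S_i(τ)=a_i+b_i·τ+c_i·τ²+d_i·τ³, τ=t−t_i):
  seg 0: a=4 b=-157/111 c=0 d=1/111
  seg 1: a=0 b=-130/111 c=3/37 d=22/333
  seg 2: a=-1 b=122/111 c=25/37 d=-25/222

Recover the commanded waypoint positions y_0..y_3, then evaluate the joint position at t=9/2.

y_0 = S_0(0) = a_0 = 4
y_1 = S_1(0) = a_1 = 0
y_2 = S_2(0) = a_2 = -1
y_3 = S_2(2) = 3
t_q=9/2 is in segment 1 (τ=3/2); S_1(τ)=-50/37

y_0=4 y_1=0 y_2=-1 y_3=3
S(9/2) = -50/37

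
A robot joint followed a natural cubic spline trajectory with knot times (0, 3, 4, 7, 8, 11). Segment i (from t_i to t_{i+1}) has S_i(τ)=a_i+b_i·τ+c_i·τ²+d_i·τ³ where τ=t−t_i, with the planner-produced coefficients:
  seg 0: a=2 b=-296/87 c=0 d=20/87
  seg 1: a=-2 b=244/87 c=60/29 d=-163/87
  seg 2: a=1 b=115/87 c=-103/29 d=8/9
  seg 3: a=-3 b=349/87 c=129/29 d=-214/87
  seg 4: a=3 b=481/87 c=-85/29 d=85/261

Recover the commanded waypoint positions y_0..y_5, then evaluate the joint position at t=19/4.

y_0=2 y_1=-2 y_2=1 y_3=-3 y_4=3 y_5=2
S(19/4) = 171/464

y_0 = S_0(0) = a_0 = 2
y_1 = S_1(0) = a_1 = -2
y_2 = S_2(0) = a_2 = 1
y_3 = S_3(0) = a_3 = -3
y_4 = S_4(0) = a_4 = 3
y_5 = S_4(3) = 2
t_q=19/4 is in segment 2 (τ=3/4); S_2(τ)=171/464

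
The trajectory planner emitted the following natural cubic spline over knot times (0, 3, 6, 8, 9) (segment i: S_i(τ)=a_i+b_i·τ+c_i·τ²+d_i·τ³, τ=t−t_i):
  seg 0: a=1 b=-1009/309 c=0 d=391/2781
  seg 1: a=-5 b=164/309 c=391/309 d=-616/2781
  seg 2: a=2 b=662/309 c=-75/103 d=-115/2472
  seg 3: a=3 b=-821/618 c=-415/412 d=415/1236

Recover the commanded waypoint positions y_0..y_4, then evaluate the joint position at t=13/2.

y_0 = S_0(0) = a_0 = 1
y_1 = S_1(0) = a_1 = -5
y_2 = S_2(0) = a_2 = 2
y_3 = S_3(0) = a_3 = 3
y_4 = S_3(1) = 1
t_q=13/2 is in segment 2 (τ=1/2); S_2(τ)=19007/6592

y_0=1 y_1=-5 y_2=2 y_3=3 y_4=1
S(13/2) = 19007/6592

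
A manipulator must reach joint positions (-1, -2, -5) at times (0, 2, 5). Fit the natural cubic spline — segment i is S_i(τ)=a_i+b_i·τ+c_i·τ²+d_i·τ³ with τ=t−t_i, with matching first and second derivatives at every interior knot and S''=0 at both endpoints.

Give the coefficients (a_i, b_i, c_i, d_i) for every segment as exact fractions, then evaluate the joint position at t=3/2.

Δ: Δ0=-1/2, Δ1=-1
row 1: diag=10, rhs=-3; c'=3/10, d'=-3/10
back: M1=-3/10
M: M0=0, M1=-3/10, M2=0
seg 0: a=-1, c=M0/2=0, d=(M1−M0)/(6·2)=-1/40, b=Δ0−h0·(2M0+M1)/6=-2/5
seg 1: a=-2, c=M1/2=-3/20, d=(M2−M1)/(6·3)=1/60, b=Δ1−h1·(2M1+M2)/6=-7/10
t_q=3/2 → seg 0, τ=3/2; S=-1+-2/5·τ+0·τ²+-1/40·τ³=-539/320

  seg 0: a=-1 b=-2/5 c=0 d=-1/40
  seg 1: a=-2 b=-7/10 c=-3/20 d=1/60
S(3/2) = -539/320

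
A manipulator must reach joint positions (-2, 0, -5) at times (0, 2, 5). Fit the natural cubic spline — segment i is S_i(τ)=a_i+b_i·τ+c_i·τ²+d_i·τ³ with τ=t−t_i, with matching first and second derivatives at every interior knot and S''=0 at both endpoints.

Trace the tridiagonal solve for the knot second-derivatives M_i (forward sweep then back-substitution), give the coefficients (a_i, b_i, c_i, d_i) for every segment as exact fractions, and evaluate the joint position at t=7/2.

  seg 0: a=-2 b=23/15 c=0 d=-2/15
  seg 1: a=0 b=-1/15 c=-4/5 d=4/45
S(7/2) = -8/5

Δ: Δ0=1, Δ1=-5/3
row 1: diag=10, rhs=-16; c'=3/10, d'=-8/5
back: M1=-8/5
M: M0=0, M1=-8/5, M2=0
seg 0: a=-2, c=M0/2=0, d=(M1−M0)/(6·2)=-2/15, b=Δ0−h0·(2M0+M1)/6=23/15
seg 1: a=0, c=M1/2=-4/5, d=(M2−M1)/(6·3)=4/45, b=Δ1−h1·(2M1+M2)/6=-1/15
t_q=7/2 → seg 1, τ=3/2; S=0+-1/15·τ+-4/5·τ²+4/45·τ³=-8/5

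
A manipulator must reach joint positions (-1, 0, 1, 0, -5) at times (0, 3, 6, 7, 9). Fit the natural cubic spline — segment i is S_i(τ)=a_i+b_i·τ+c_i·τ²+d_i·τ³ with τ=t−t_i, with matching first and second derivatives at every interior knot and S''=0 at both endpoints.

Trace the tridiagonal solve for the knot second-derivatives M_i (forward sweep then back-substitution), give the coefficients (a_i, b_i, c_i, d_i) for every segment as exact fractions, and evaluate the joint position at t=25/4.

  seg 0: a=-1 b=223/1020 c=0 d=13/1020
  seg 1: a=0 b=287/510 c=39/340 d=-13/204
  seg 2: a=1 b=-479/1020 c=-39/85 d=-73/1020
  seg 3: a=0 b=-817/510 c=-229/340 d=229/2040
S(25/4) = 18557/21760

Δ: Δ0=1/3, Δ1=1/3, Δ2=-1, Δ3=-5/2
row 1: diag=12, rhs=0; c'=1/4, d'=0
row 2: denom=8−3·1/4=29/4; d'=(-8−3·0)/(29/4)=-32/29
row 3: denom=6−1·4/29=170/29; d'=(-9−1·-32/29)/(170/29)=-229/170
back: M3=-229/170
back: M2=-32/29−4/29·-229/170=-78/85
back: M1=0−1/4·-78/85=39/170
M: M0=0, M1=39/170, M2=-78/85, M3=-229/170, M4=0
seg 0: a=-1, c=M0/2=0, d=(M1−M0)/(6·3)=13/1020, b=Δ0−h0·(2M0+M1)/6=223/1020
seg 1: a=0, c=M1/2=39/340, d=(M2−M1)/(6·3)=-13/204, b=Δ1−h1·(2M1+M2)/6=287/510
seg 2: a=1, c=M2/2=-39/85, d=(M3−M2)/(6·1)=-73/1020, b=Δ2−h2·(2M2+M3)/6=-479/1020
seg 3: a=0, c=M3/2=-229/340, d=(M4−M3)/(6·2)=229/2040, b=Δ3−h3·(2M3+M4)/6=-817/510
t_q=25/4 → seg 2, τ=1/4; S=1+-479/1020·τ+-39/85·τ²+-73/1020·τ³=18557/21760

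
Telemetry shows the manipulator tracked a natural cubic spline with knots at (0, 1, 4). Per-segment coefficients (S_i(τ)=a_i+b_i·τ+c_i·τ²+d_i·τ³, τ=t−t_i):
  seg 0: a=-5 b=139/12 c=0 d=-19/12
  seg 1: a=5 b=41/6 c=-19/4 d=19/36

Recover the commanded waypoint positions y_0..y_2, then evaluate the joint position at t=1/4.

y_0 = S_0(0) = a_0 = -5
y_1 = S_1(0) = a_1 = 5
y_2 = S_1(3) = -3
t_q=1/4 is in segment 0 (τ=1/4); S_0(τ)=-545/256

y_0=-5 y_1=5 y_2=-3
S(1/4) = -545/256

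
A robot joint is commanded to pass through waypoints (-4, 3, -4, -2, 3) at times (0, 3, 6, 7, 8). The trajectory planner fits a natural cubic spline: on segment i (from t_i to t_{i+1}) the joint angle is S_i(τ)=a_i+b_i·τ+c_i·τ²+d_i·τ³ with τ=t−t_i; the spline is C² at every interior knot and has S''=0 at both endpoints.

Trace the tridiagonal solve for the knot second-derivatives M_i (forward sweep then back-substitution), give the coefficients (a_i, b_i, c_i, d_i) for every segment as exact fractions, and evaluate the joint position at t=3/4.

Δ: Δ0=7/3, Δ1=-7/3, Δ2=2, Δ3=5
row 1: diag=12, rhs=-28; c'=1/4, d'=-7/3
row 2: denom=8−3·1/4=29/4; d'=(26−3·-7/3)/(29/4)=132/29
row 3: denom=4−1·4/29=112/29; d'=(18−1·132/29)/(112/29)=195/56
back: M3=195/56
back: M2=132/29−4/29·195/56=57/14
back: M1=-7/3−1/4·57/14=-563/168
M: M0=0, M1=-563/168, M2=57/14, M3=195/56, M4=0
seg 0: a=-4, c=M0/2=0, d=(M1−M0)/(6·3)=-563/3024, b=Δ0−h0·(2M0+M1)/6=449/112
seg 1: a=3, c=M1/2=-563/336, d=(M2−M1)/(6·3)=1247/3024, b=Δ1−h1·(2M1+M2)/6=-57/56
seg 2: a=-4, c=M2/2=57/28, d=(M3−M2)/(6·1)=-11/112, b=Δ2−h2·(2M2+M3)/6=1/16
seg 3: a=-2, c=M3/2=195/112, d=(M4−M3)/(6·1)=-65/112, b=Δ3−h3·(2M3+M4)/6=215/56
t_q=3/4 → seg 0, τ=3/4; S=-4+449/112·τ+0·τ²+-563/3024·τ³=-7683/7168

  seg 0: a=-4 b=449/112 c=0 d=-563/3024
  seg 1: a=3 b=-57/56 c=-563/336 d=1247/3024
  seg 2: a=-4 b=1/16 c=57/28 d=-11/112
  seg 3: a=-2 b=215/56 c=195/112 d=-65/112
S(3/4) = -7683/7168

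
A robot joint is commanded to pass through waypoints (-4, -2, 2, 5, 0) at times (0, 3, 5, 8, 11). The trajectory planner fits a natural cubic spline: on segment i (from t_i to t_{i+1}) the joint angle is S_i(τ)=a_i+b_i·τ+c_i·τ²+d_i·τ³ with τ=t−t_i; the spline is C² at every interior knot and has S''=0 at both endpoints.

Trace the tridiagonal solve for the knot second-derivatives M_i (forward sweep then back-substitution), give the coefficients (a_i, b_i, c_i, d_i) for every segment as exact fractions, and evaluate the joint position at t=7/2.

Δ: Δ0=2/3, Δ1=2, Δ2=1, Δ3=-5/3
row 1: diag=10, rhs=8; c'=1/5, d'=4/5
row 2: denom=10−2·1/5=48/5; d'=(-6−2·4/5)/(48/5)=-19/24
row 3: denom=12−3·5/16=177/16; d'=(-16−3·-19/24)/(177/16)=-218/177
back: M3=-218/177
back: M2=-19/24−5/16·-218/177=-24/59
back: M1=4/5−1/5·-24/59=52/59
M: M0=0, M1=52/59, M2=-24/59, M3=-218/177, M4=0
seg 0: a=-4, c=M0/2=0, d=(M1−M0)/(6·3)=26/531, b=Δ0−h0·(2M0+M1)/6=40/177
seg 1: a=-2, c=M1/2=26/59, d=(M2−M1)/(6·2)=-19/177, b=Δ1−h1·(2M1+M2)/6=274/177
seg 2: a=2, c=M2/2=-12/59, d=(M3−M2)/(6·3)=-73/1593, b=Δ2−h2·(2M2+M3)/6=358/177
seg 3: a=5, c=M3/2=-109/177, d=(M4−M3)/(6·3)=109/1593, b=Δ3−h3·(2M3+M4)/6=-77/177
t_q=7/2 → seg 1, τ=1/2; S=-2+274/177·τ+26/59·τ²+-19/177·τ³=-533/472

  seg 0: a=-4 b=40/177 c=0 d=26/531
  seg 1: a=-2 b=274/177 c=26/59 d=-19/177
  seg 2: a=2 b=358/177 c=-12/59 d=-73/1593
  seg 3: a=5 b=-77/177 c=-109/177 d=109/1593
S(7/2) = -533/472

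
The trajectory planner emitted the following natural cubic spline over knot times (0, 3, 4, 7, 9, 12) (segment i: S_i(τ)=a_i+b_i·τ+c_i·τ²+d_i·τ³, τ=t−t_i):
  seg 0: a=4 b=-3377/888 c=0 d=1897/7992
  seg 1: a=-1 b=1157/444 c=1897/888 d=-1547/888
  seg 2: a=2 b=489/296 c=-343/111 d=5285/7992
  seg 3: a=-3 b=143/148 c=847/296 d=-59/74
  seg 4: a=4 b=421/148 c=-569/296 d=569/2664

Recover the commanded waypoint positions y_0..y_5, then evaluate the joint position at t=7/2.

y_0=4 y_1=-1 y_2=2 y_3=-3 y_4=4 y_5=1
S(7/2) = 4399/7104

y_0 = S_0(0) = a_0 = 4
y_1 = S_1(0) = a_1 = -1
y_2 = S_2(0) = a_2 = 2
y_3 = S_3(0) = a_3 = -3
y_4 = S_4(0) = a_4 = 4
y_5 = S_4(3) = 1
t_q=7/2 is in segment 1 (τ=1/2); S_1(τ)=4399/7104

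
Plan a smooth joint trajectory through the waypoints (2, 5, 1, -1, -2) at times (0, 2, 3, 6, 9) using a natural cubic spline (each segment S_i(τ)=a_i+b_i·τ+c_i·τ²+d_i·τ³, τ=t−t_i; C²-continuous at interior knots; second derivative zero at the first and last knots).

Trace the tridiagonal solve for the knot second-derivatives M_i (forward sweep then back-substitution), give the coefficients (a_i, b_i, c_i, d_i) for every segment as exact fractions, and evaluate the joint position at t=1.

  seg 0: a=2 b=60/17 c=0 d=-69/136
  seg 1: a=5 b=-87/34 c=-207/68 d=109/68
  seg 2: a=1 b=-261/68 c=30/17 d=-433/1836
  seg 3: a=-1 b=13/34 c=-73/204 d=73/1836
S(1) = 683/136

Δ: Δ0=3/2, Δ1=-4, Δ2=-2/3, Δ3=-1/3
row 1: diag=6, rhs=-33; c'=1/6, d'=-11/2
row 2: denom=8−1·1/6=47/6; d'=(20−1·-11/2)/(47/6)=153/47
row 3: denom=12−3·18/47=510/47; d'=(2−3·153/47)/(510/47)=-73/102
back: M3=-73/102
back: M2=153/47−18/47·-73/102=60/17
back: M1=-11/2−1/6·60/17=-207/34
M: M0=0, M1=-207/34, M2=60/17, M3=-73/102, M4=0
seg 0: a=2, c=M0/2=0, d=(M1−M0)/(6·2)=-69/136, b=Δ0−h0·(2M0+M1)/6=60/17
seg 1: a=5, c=M1/2=-207/68, d=(M2−M1)/(6·1)=109/68, b=Δ1−h1·(2M1+M2)/6=-87/34
seg 2: a=1, c=M2/2=30/17, d=(M3−M2)/(6·3)=-433/1836, b=Δ2−h2·(2M2+M3)/6=-261/68
seg 3: a=-1, c=M3/2=-73/204, d=(M4−M3)/(6·3)=73/1836, b=Δ3−h3·(2M3+M4)/6=13/34
t_q=1 → seg 0, τ=1; S=2+60/17·τ+0·τ²+-69/136·τ³=683/136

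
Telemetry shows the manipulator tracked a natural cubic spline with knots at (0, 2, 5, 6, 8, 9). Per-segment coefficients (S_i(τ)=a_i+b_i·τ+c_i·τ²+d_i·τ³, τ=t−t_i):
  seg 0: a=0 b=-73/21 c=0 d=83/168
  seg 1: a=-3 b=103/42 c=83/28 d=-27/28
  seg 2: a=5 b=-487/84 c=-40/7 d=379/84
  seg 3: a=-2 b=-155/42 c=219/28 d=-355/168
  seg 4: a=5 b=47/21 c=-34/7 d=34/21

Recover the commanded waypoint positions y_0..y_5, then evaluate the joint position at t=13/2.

y_0=0 y_1=-3 y_2=5 y_3=-2 y_4=5 y_5=4
S(13/2) = -965/448

y_0 = S_0(0) = a_0 = 0
y_1 = S_1(0) = a_1 = -3
y_2 = S_2(0) = a_2 = 5
y_3 = S_3(0) = a_3 = -2
y_4 = S_4(0) = a_4 = 5
y_5 = S_4(1) = 4
t_q=13/2 is in segment 3 (τ=1/2); S_3(τ)=-965/448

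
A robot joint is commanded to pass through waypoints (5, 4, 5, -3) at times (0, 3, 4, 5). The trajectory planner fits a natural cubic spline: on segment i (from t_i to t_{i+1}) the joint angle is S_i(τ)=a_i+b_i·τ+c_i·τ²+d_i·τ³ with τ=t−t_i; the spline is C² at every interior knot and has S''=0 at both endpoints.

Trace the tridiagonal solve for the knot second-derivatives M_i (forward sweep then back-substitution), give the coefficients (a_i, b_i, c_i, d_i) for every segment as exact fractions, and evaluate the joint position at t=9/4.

  seg 0: a=5 b=-160/93 c=0 d=43/279
  seg 1: a=4 b=227/93 c=43/31 d=-263/93
  seg 2: a=5 b=-304/93 c=-220/31 d=220/93
S(9/4) = 5723/1984

Δ: Δ0=-1/3, Δ1=1, Δ2=-8
row 1: diag=8, rhs=8; c'=1/8, d'=1
row 2: denom=4−1·1/8=31/8; d'=(-54−1·1)/(31/8)=-440/31
back: M2=-440/31
back: M1=1−1/8·-440/31=86/31
M: M0=0, M1=86/31, M2=-440/31, M3=0
seg 0: a=5, c=M0/2=0, d=(M1−M0)/(6·3)=43/279, b=Δ0−h0·(2M0+M1)/6=-160/93
seg 1: a=4, c=M1/2=43/31, d=(M2−M1)/(6·1)=-263/93, b=Δ1−h1·(2M1+M2)/6=227/93
seg 2: a=5, c=M2/2=-220/31, d=(M3−M2)/(6·1)=220/93, b=Δ2−h2·(2M2+M3)/6=-304/93
t_q=9/4 → seg 0, τ=9/4; S=5+-160/93·τ+0·τ²+43/279·τ³=5723/1984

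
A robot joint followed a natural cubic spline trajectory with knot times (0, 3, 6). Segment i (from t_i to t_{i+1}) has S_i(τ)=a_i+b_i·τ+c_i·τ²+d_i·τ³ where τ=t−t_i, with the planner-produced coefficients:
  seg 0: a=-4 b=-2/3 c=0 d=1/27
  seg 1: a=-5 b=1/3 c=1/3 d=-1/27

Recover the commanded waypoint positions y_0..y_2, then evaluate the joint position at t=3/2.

y_0=-4 y_1=-5 y_2=-2
S(3/2) = -39/8

y_0 = S_0(0) = a_0 = -4
y_1 = S_1(0) = a_1 = -5
y_2 = S_1(3) = -2
t_q=3/2 is in segment 0 (τ=3/2); S_0(τ)=-39/8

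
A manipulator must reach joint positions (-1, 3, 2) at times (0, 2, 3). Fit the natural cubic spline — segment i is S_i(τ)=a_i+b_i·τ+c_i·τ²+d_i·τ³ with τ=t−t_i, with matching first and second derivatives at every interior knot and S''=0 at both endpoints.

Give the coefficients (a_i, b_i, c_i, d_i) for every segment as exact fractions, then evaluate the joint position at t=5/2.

Δ: Δ0=2, Δ1=-1
row 1: diag=6, rhs=-18; c'=1/6, d'=-3
back: M1=-3
M: M0=0, M1=-3, M2=0
seg 0: a=-1, c=M0/2=0, d=(M1−M0)/(6·2)=-1/4, b=Δ0−h0·(2M0+M1)/6=3
seg 1: a=3, c=M1/2=-3/2, d=(M2−M1)/(6·1)=1/2, b=Δ1−h1·(2M1+M2)/6=0
t_q=5/2 → seg 1, τ=1/2; S=3+0·τ+-3/2·τ²+1/2·τ³=43/16

  seg 0: a=-1 b=3 c=0 d=-1/4
  seg 1: a=3 b=0 c=-3/2 d=1/2
S(5/2) = 43/16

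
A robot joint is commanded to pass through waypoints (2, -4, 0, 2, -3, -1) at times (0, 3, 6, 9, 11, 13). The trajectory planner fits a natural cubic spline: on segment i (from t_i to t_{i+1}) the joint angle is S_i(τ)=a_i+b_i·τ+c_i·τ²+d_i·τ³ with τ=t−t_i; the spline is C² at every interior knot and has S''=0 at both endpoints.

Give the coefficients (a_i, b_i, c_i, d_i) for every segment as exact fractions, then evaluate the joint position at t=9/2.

  seg 0: a=2 b=-2975/1044 c=0 d=887/9396
  seg 1: a=-4 b=-157/522 c=887/1044 d=-955/9396
  seg 2: a=0 b=2143/1044 c=-17/261 d=-1243/9396
  seg 3: a=2 b=-997/522 c=-437/348 d=1003/2088
  seg 4: a=-3 b=-305/261 c=283/174 d=-283/1044
S(9/2) = -2675/928

Δ: Δ0=-2, Δ1=4/3, Δ2=2/3, Δ3=-5/2, Δ4=1
row 1: diag=12, rhs=20; c'=1/4, d'=5/3
row 2: denom=12−3·1/4=45/4; d'=(-4−3·5/3)/(45/4)=-4/5
row 3: denom=10−3·4/15=46/5; d'=(-19−3·-4/5)/(46/5)=-83/46
row 4: denom=8−2·5/23=174/23; d'=(21−2·-83/46)/(174/23)=283/87
back: M4=283/87
back: M3=-83/46−5/23·283/87=-437/174
back: M2=-4/5−4/15·-437/174=-34/261
back: M1=5/3−1/4·-34/261=887/522
M: M0=0, M1=887/522, M2=-34/261, M3=-437/174, M4=283/87, M5=0
seg 0: a=2, c=M0/2=0, d=(M1−M0)/(6·3)=887/9396, b=Δ0−h0·(2M0+M1)/6=-2975/1044
seg 1: a=-4, c=M1/2=887/1044, d=(M2−M1)/(6·3)=-955/9396, b=Δ1−h1·(2M1+M2)/6=-157/522
seg 2: a=0, c=M2/2=-17/261, d=(M3−M2)/(6·3)=-1243/9396, b=Δ2−h2·(2M2+M3)/6=2143/1044
seg 3: a=2, c=M3/2=-437/348, d=(M4−M3)/(6·2)=1003/2088, b=Δ3−h3·(2M3+M4)/6=-997/522
seg 4: a=-3, c=M4/2=283/174, d=(M5−M4)/(6·2)=-283/1044, b=Δ4−h4·(2M4+M5)/6=-305/261
t_q=9/2 → seg 1, τ=3/2; S=-4+-157/522·τ+887/1044·τ²+-955/9396·τ³=-2675/928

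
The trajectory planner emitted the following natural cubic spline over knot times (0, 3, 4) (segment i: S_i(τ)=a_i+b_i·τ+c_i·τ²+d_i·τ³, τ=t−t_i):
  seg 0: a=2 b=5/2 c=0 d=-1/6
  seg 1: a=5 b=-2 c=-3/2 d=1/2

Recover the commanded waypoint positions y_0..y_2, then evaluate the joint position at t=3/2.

y_0 = S_0(0) = a_0 = 2
y_1 = S_1(0) = a_1 = 5
y_2 = S_1(1) = 2
t_q=3/2 is in segment 0 (τ=3/2); S_0(τ)=83/16

y_0=2 y_1=5 y_2=2
S(3/2) = 83/16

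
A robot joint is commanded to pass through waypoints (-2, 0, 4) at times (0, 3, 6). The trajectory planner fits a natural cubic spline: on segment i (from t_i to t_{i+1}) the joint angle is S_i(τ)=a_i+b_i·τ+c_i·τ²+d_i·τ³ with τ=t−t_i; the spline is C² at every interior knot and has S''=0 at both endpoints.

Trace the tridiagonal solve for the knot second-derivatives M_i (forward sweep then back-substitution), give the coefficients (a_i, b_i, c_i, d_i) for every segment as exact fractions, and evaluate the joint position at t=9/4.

Δ: Δ0=2/3, Δ1=4/3
row 1: diag=12, rhs=4; c'=1/4, d'=1/3
back: M1=1/3
M: M0=0, M1=1/3, M2=0
seg 0: a=-2, c=M0/2=0, d=(M1−M0)/(6·3)=1/54, b=Δ0−h0·(2M0+M1)/6=1/2
seg 1: a=0, c=M1/2=1/6, d=(M2−M1)/(6·3)=-1/54, b=Δ1−h1·(2M1+M2)/6=1
t_q=9/4 → seg 0, τ=9/4; S=-2+1/2·τ+0·τ²+1/54·τ³=-85/128

  seg 0: a=-2 b=1/2 c=0 d=1/54
  seg 1: a=0 b=1 c=1/6 d=-1/54
S(9/4) = -85/128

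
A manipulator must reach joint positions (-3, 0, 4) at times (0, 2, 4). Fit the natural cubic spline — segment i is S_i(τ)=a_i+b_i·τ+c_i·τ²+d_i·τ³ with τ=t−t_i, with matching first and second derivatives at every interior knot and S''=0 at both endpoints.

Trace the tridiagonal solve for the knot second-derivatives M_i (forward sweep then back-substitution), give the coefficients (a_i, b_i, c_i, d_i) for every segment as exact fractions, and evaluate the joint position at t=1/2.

Δ: Δ0=3/2, Δ1=2
row 1: diag=8, rhs=3; c'=1/4, d'=3/8
back: M1=3/8
M: M0=0, M1=3/8, M2=0
seg 0: a=-3, c=M0/2=0, d=(M1−M0)/(6·2)=1/32, b=Δ0−h0·(2M0+M1)/6=11/8
seg 1: a=0, c=M1/2=3/16, d=(M2−M1)/(6·2)=-1/32, b=Δ1−h1·(2M1+M2)/6=7/4
t_q=1/2 → seg 0, τ=1/2; S=-3+11/8·τ+0·τ²+1/32·τ³=-591/256

  seg 0: a=-3 b=11/8 c=0 d=1/32
  seg 1: a=0 b=7/4 c=3/16 d=-1/32
S(1/2) = -591/256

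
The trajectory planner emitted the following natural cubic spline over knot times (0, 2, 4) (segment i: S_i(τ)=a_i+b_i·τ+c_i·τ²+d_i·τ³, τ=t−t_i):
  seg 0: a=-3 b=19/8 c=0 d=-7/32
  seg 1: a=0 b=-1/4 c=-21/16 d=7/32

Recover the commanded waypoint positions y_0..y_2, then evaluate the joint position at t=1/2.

y_0=-3 y_1=0 y_2=-4
S(1/2) = -471/256

y_0 = S_0(0) = a_0 = -3
y_1 = S_1(0) = a_1 = 0
y_2 = S_1(2) = -4
t_q=1/2 is in segment 0 (τ=1/2); S_0(τ)=-471/256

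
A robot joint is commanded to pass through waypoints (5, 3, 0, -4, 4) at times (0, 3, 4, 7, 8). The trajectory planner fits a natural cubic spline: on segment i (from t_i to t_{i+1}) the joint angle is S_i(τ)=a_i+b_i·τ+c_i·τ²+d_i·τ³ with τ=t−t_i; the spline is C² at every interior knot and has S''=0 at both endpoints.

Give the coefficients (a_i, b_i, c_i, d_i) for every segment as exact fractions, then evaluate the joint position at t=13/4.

Δ: Δ0=-2/3, Δ1=-3, Δ2=-4/3, Δ3=8
row 1: diag=8, rhs=-14; c'=1/8, d'=-7/4
row 2: denom=8−1·1/8=63/8; d'=(10−1·-7/4)/(63/8)=94/63
row 3: denom=8−3·8/21=48/7; d'=(56−3·94/63)/(48/7)=541/72
back: M3=541/72
back: M2=94/63−8/21·541/72=-37/27
back: M1=-7/4−1/8·-37/27=-341/216
M: M0=0, M1=-341/216, M2=-37/27, M3=541/72, M4=0
seg 0: a=5, c=M0/2=0, d=(M1−M0)/(6·3)=-341/3888, b=Δ0−h0·(2M0+M1)/6=53/432
seg 1: a=3, c=M1/2=-341/432, d=(M2−M1)/(6·1)=5/144, b=Δ1−h1·(2M1+M2)/6=-485/216
seg 2: a=0, c=M2/2=-37/54, d=(M3−M2)/(6·3)=1919/3888, b=Δ2−h2·(2M2+M3)/6=-1607/432
seg 3: a=-4, c=M3/2=541/144, d=(M4−M3)/(6·1)=-541/432, b=Δ3−h3·(2M3+M4)/6=1187/216
t_q=13/4 → seg 1, τ=1/4; S=3+-485/216·τ+-341/432·τ²+5/144·τ³=22025/9216

  seg 0: a=5 b=53/432 c=0 d=-341/3888
  seg 1: a=3 b=-485/216 c=-341/432 d=5/144
  seg 2: a=0 b=-1607/432 c=-37/54 d=1919/3888
  seg 3: a=-4 b=1187/216 c=541/144 d=-541/432
S(13/4) = 22025/9216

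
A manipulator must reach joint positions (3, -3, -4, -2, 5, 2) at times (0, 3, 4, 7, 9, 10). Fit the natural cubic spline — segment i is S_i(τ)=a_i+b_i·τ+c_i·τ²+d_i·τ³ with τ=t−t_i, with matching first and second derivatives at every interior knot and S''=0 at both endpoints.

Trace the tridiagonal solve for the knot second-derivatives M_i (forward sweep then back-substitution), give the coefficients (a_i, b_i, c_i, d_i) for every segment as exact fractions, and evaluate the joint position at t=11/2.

Δ: Δ0=-2, Δ1=-1, Δ2=2/3, Δ3=7/2, Δ4=-3
row 1: diag=8, rhs=6; c'=1/8, d'=3/4
row 2: denom=8−1·1/8=63/8; d'=(10−1·3/4)/(63/8)=74/63
row 3: denom=10−3·8/21=62/7; d'=(17−3·74/63)/(62/7)=283/186
row 4: denom=6−2·7/31=172/31; d'=(-39−2·283/186)/(172/31)=-1955/258
back: M4=-1955/258
back: M3=283/186−7/31·-1955/258=139/43
back: M2=74/63−8/21·139/43=-22/387
back: M1=3/4−1/8·-22/387=293/387
M: M0=0, M1=293/387, M2=-22/387, M3=139/43, M4=-1955/258, M5=0
seg 0: a=3, c=M0/2=0, d=(M1−M0)/(6·3)=293/6966, b=Δ0−h0·(2M0+M1)/6=-1841/774
seg 1: a=-3, c=M1/2=293/774, d=(M2−M1)/(6·1)=-35/258, b=Δ1−h1·(2M1+M2)/6=-481/387
seg 2: a=-4, c=M2/2=-11/387, d=(M3−M2)/(6·3)=1273/6966, b=Δ2−h2·(2M2+M3)/6=-691/774
seg 3: a=-2, c=M3/2=139/86, d=(M4−M3)/(6·2)=-2789/3096, b=Δ3−h3·(2M3+M4)/6=1498/387
seg 4: a=5, c=M4/2=-1955/516, d=(M5−M4)/(6·1)=1955/1548, b=Δ4−h4·(2M4+M5)/6=-367/774
t_q=11/2 → seg 2, τ=3/2; S=-4+-691/774·τ+-11/387·τ²+1273/6966·τ³=-3293/688

  seg 0: a=3 b=-1841/774 c=0 d=293/6966
  seg 1: a=-3 b=-481/387 c=293/774 d=-35/258
  seg 2: a=-4 b=-691/774 c=-11/387 d=1273/6966
  seg 3: a=-2 b=1498/387 c=139/86 d=-2789/3096
  seg 4: a=5 b=-367/774 c=-1955/516 d=1955/1548
S(11/2) = -3293/688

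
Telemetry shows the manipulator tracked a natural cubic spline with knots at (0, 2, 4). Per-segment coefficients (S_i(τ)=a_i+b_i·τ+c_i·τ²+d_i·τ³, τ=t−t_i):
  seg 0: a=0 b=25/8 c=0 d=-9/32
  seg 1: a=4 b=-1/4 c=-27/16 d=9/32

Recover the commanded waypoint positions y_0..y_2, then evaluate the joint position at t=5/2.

y_0=0 y_1=4 y_2=-1
S(5/2) = 893/256

y_0 = S_0(0) = a_0 = 0
y_1 = S_1(0) = a_1 = 4
y_2 = S_1(2) = -1
t_q=5/2 is in segment 1 (τ=1/2); S_1(τ)=893/256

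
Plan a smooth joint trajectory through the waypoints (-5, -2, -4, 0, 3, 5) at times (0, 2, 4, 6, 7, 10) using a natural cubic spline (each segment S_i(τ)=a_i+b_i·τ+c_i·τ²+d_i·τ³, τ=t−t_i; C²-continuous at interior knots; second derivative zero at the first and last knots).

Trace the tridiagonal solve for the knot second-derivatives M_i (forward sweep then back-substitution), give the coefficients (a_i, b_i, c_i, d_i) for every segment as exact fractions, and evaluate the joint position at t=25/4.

Δ: Δ0=3/2, Δ1=-1, Δ2=2, Δ3=3, Δ4=2/3
row 1: diag=8, rhs=-15; c'=1/4, d'=-15/8
row 2: denom=8−2·1/4=15/2; d'=(18−2·-15/8)/(15/2)=29/10
row 3: denom=6−2·4/15=82/15; d'=(6−2·29/10)/(82/15)=3/82
row 4: denom=8−1·15/82=641/82; d'=(-14−1·3/82)/(641/82)=-1151/641
back: M4=-1151/641
back: M3=3/82−15/82·-1151/641=234/641
back: M2=29/10−4/15·234/641=3593/1282
back: M1=-15/8−1/4·3593/1282=-1651/641
M: M0=0, M1=-1651/641, M2=3593/1282, M3=234/641, M4=-1151/641, M5=0
seg 0: a=-5, c=M0/2=0, d=(M1−M0)/(6·2)=-1651/7692, b=Δ0−h0·(2M0+M1)/6=9071/3846
seg 1: a=-2, c=M1/2=-1651/1282, d=(M2−M1)/(6·2)=6895/15384, b=Δ1−h1·(2M1+M2)/6=-835/3846
seg 2: a=-4, c=M2/2=3593/2564, d=(M3−M2)/(6·2)=-3125/15384, b=Δ2−h2·(2M2+M3)/6=19/1923
seg 3: a=0, c=M3/2=117/641, d=(M4−M3)/(6·1)=-1385/3846, b=Δ3−h3·(2M3+M4)/6=12221/3846
seg 4: a=3, c=M4/2=-1151/1282, d=(M5−M4)/(6·3)=1151/11538, b=Δ4−h4·(2M4+M5)/6=4735/1923
t_q=25/4 → seg 3, τ=1/4; S=0+12221/3846·τ+117/641·τ²+-1385/3846·τ³=65653/82048

  seg 0: a=-5 b=9071/3846 c=0 d=-1651/7692
  seg 1: a=-2 b=-835/3846 c=-1651/1282 d=6895/15384
  seg 2: a=-4 b=19/1923 c=3593/2564 d=-3125/15384
  seg 3: a=0 b=12221/3846 c=117/641 d=-1385/3846
  seg 4: a=3 b=4735/1923 c=-1151/1282 d=1151/11538
S(25/4) = 65653/82048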